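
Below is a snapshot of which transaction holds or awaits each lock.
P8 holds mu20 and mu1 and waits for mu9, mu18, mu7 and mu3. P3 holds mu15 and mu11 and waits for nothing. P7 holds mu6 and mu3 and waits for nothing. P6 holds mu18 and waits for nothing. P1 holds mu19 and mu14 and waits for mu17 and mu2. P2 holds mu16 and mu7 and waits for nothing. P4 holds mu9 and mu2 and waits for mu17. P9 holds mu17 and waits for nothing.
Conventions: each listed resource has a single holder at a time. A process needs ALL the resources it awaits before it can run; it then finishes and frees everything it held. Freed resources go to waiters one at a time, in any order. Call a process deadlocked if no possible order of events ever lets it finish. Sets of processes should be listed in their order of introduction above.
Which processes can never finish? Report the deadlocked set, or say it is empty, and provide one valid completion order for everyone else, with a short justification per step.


No process is deadlocked.
Key observation: no waiting chain loops back on itself — every chain ends at a process that waits on nothing, so everyone eventually runs.
One completion order for the rest: P9, P3, P4, P6, P7, P1, P2, P8.
Verifying each step:
  P9: no waits; runs immediately, freeing mu17
  P3: no waits; runs immediately, freeing mu15 and mu11
  run P4 (all its waits — mu17 — are resolved); releases mu9 and mu2
  P6: no waits; runs immediately, freeing mu18
  P7: no waits; runs immediately, freeing mu6 and mu3
  run P1 (all its waits — mu17 and mu2 — are resolved); releases mu19 and mu14
  P2: no waits; runs immediately, freeing mu16 and mu7
  run P8 (all its waits — mu9, mu18, mu7 and mu3 — are resolved); releases mu20 and mu1


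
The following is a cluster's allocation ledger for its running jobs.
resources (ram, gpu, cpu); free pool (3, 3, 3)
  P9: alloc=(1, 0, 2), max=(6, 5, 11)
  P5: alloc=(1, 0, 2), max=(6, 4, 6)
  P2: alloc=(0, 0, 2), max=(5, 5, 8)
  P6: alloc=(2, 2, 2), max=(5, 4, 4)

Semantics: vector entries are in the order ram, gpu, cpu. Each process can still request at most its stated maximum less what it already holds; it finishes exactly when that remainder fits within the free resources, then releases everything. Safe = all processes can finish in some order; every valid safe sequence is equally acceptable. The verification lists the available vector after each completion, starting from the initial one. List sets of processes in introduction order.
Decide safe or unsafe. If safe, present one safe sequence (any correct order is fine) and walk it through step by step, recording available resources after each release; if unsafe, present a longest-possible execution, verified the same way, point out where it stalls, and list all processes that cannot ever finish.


SAFE. One safe sequence: P6, P5, P2, P9.
Key observation: the first exact fit in this order is P6 — it needs (3, 2, 2) with (3, 3, 3) free, meeting a requested resource to the last unit.
Step-by-step check:
  pool = (3, 3, 3)
  P6: need (3, 2, 2) fits (3, 3, 3); releases (2, 2, 2), pool now (5, 5, 5)
  P5: need (5, 4, 4) fits (5, 5, 5); releases (1, 0, 2), pool now (6, 5, 7)
  P2: need (5, 5, 6) fits (6, 5, 7); releases (0, 0, 2), pool now (6, 5, 9)
  P9: need (5, 5, 9) fits (6, 5, 9); releases (1, 0, 2), pool now (7, 5, 11)


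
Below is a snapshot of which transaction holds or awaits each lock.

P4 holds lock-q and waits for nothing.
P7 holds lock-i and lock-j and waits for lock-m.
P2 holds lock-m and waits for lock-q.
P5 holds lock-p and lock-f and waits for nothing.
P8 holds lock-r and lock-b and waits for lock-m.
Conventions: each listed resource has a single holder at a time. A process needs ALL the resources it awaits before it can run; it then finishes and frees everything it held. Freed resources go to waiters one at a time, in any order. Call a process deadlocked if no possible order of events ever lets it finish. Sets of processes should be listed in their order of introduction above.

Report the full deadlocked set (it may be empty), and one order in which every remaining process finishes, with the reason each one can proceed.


No process is deadlocked.
Key observation: the wait graph is acyclic; completion cascades from the unblocked processes through everyone else.
A valid finishing order for the others: P4, P2, P8, P7, P5.
Check, step by step:
  P4: no waits; runs immediately, freeing lock-q
  run P2 (all its waits — lock-q — are resolved); releases lock-m
  run P8 (all its waits — lock-m — are resolved); releases lock-r and lock-b
  run P7 (all its waits — lock-m — are resolved); releases lock-i and lock-j
  P5: no waits; runs immediately, freeing lock-p and lock-f


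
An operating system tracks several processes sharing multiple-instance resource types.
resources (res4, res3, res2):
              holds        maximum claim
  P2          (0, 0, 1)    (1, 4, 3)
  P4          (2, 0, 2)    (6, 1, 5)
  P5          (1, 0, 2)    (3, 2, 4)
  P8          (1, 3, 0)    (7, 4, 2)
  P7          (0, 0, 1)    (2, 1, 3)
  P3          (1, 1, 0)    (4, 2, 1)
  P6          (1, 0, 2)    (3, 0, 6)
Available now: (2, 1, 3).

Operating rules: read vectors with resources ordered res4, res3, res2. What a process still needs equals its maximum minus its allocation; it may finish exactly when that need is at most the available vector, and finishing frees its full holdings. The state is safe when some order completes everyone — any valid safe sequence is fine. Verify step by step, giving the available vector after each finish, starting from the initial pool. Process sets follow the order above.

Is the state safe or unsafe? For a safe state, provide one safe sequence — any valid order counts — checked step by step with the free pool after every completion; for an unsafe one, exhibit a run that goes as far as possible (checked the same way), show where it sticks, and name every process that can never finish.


SAFE, for example via the order P7, P6, P3, P4, P8, P5, P2.
Key observation: P7 is the earliest step where a requested resource binds exactly: need (2, 1, 2), pool (2, 1, 3) at its turn.
Verifying each step:
  pool = (2, 1, 3)
  P7: need (2, 1, 2) fits (2, 1, 3); releases (0, 0, 1), pool now (2, 1, 4)
  P6: need (2, 0, 4) fits (2, 1, 4); releases (1, 0, 2), pool now (3, 1, 6)
  P3: need (3, 1, 1) fits (3, 1, 6); releases (1, 1, 0), pool now (4, 2, 6)
  P4: need (4, 1, 3) fits (4, 2, 6); releases (2, 0, 2), pool now (6, 2, 8)
  P8: need (6, 1, 2) fits (6, 2, 8); releases (1, 3, 0), pool now (7, 5, 8)
  P5: need (2, 2, 2) fits (7, 5, 8); releases (1, 0, 2), pool now (8, 5, 10)
  P2: need (1, 4, 2) fits (8, 5, 10); releases (0, 0, 1), pool now (8, 5, 11)


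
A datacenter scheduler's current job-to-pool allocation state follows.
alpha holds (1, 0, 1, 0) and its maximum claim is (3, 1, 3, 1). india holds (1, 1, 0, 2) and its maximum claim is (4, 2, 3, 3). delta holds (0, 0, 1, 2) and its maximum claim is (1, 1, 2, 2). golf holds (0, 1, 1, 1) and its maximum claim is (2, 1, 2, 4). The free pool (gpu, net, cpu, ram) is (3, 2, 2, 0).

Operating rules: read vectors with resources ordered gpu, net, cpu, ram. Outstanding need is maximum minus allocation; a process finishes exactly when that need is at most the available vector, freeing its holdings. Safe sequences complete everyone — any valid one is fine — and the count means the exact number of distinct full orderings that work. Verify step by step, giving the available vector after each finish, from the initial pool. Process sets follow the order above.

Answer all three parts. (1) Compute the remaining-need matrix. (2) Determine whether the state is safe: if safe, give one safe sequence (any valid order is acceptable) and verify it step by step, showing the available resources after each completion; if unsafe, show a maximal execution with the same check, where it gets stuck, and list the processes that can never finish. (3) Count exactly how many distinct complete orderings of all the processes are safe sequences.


(1) Need matrix, components ordered gpu, net, cpu, ram:
  alpha: (2, 1, 2, 1)
  india: (3, 1, 3, 1)
  delta: (1, 1, 1, 0)
  golf: (2, 0, 1, 3)
(2) SAFE. One safe sequence: delta, india, alpha, golf.
Key observation: reading the order forward, india is the first process whose need (3, 1, 3, 1) meets the free pool (3, 2, 3, 2) exactly on a resource it requests.
Step-by-step check:
  pool = (3, 2, 2, 0)
  delta needs (1, 1, 1, 0) <= (3, 2, 2, 0) -> finishes; pool += (0, 0, 1, 2) = (3, 2, 3, 2)
  india needs (3, 1, 3, 1) <= (3, 2, 3, 2) -> finishes; pool += (1, 1, 0, 2) = (4, 3, 3, 4)
  alpha needs (2, 1, 2, 1) <= (4, 3, 3, 4) -> finishes; pool += (1, 0, 1, 0) = (5, 3, 4, 4)
  golf needs (2, 0, 1, 3) <= (5, 3, 4, 4) -> finishes; pool += (0, 1, 1, 1) = (5, 4, 5, 5)
(3) The exact count: 3 of the possible complete orderings are safe sequences.


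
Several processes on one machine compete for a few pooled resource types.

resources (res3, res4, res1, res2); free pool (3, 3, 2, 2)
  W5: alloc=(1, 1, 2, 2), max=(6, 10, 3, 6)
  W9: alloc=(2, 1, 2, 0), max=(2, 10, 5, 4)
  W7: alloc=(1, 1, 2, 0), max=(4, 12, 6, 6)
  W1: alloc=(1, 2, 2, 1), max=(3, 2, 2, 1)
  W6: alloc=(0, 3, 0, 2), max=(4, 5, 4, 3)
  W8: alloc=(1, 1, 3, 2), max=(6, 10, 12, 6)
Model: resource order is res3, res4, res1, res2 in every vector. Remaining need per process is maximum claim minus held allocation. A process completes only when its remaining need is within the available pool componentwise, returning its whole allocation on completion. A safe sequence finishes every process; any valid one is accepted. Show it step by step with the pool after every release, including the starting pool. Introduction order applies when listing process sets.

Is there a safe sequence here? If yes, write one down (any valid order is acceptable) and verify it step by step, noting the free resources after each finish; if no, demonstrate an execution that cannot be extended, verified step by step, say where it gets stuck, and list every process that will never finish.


UNSAFE — no complete ordering exists.
Key observation: once W1, W6 finish, the pool peaks at (4, 8, 4, 5) — and every remaining process still needs more res4 than that.
A maximal execution: W1, W6 — then nothing else fits. Check, step by step:
  pool = (3, 3, 2, 2)
  run W1 (needs (2, 0, 0, 0), free (3, 3, 2, 2)); after release of (1, 2, 2, 1) the pool is (4, 5, 4, 3)
  run W6 (needs (4, 2, 4, 1), free (4, 5, 4, 3)); after release of (0, 3, 0, 2) the pool is (4, 8, 4, 5)
  blocked: W5 wants (5, 9, 1, 4), pool (4, 8, 4, 5) — not enough res3 and res4
  blocked: W9 wants (0, 9, 3, 4), pool (4, 8, 4, 5) — not enough res4
  blocked: W7 wants (3, 11, 4, 6), pool (4, 8, 4, 5) — not enough res4 and res2
  blocked: W8 wants (5, 9, 9, 4), pool (4, 8, 4, 5) — not enough res3, res4 and res1
Processes that can never finish: W5, W9, W7 and W8.


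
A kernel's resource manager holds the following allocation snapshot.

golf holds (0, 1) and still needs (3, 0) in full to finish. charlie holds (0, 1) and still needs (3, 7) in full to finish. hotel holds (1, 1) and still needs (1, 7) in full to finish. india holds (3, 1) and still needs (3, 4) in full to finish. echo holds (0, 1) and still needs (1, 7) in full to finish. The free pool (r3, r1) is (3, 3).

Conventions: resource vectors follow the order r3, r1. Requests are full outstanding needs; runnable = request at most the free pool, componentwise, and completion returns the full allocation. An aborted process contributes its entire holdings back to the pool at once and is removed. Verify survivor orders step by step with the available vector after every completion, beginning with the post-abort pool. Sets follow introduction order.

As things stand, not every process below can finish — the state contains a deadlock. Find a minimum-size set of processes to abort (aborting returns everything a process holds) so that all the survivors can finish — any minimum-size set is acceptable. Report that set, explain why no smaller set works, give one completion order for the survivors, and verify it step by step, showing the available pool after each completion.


Abort hotel and echo.
Key observation: charlie had no path to completion before; after the abort of hotel and echo ((1, 2) returned), step 3 is where it fits.
Minimality, checking each single-abort alternative: golf alone leaves charlie blocked (short on r1); charlie alone leaves hotel blocked (short on r1); hotel alone leaves charlie blocked (short on r1); india alone leaves charlie blocked (short on r1); echo alone leaves charlie blocked (short on r1).
The survivors complete as india, golf, charlie. Check, step by step (starting from the post-abort pool):
  pool = (4, 5)
  india needs (3, 4) <= (4, 5) -> finishes; pool += (3, 1) = (7, 6)
  golf needs (3, 0) <= (7, 6) -> finishes; pool += (0, 1) = (7, 7)
  charlie needs (3, 7) <= (7, 7) -> finishes; pool += (0, 1) = (7, 8)


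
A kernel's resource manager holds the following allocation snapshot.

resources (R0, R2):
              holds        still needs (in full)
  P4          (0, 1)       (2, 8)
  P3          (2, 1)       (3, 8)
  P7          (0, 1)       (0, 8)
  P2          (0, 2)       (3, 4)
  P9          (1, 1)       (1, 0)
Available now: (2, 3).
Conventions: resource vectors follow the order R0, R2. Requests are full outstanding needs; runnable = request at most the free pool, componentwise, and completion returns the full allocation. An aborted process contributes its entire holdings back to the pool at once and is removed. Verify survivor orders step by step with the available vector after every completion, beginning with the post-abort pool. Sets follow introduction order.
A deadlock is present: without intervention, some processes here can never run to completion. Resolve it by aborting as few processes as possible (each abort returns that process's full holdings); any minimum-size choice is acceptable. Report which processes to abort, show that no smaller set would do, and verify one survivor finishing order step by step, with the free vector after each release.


Minimum abort set: P4 and P3.
Key observation: P7 could never have finished before the abort; with (2, 2) returned by P4 and P3, it fits at step 3.
Why nothing smaller works — every single abort fails: P4 alone leaves P3 blocked (short on R2); P3 alone leaves P4 blocked (short on R2); P7 alone leaves P4 blocked (short on R2); P2 alone leaves P4 blocked (short on R2); P9 alone leaves P4 blocked (short on R2).
The survivors complete as P9, P2, P7. Step-by-step check (starting from the post-abort pool):
  pool = (4, 5)
  P9 needs (1, 0) <= (4, 5) -> finishes; pool += (1, 1) = (5, 6)
  P2 needs (3, 4) <= (5, 6) -> finishes; pool += (0, 2) = (5, 8)
  P7 needs (0, 8) <= (5, 8) -> finishes; pool += (0, 1) = (5, 9)


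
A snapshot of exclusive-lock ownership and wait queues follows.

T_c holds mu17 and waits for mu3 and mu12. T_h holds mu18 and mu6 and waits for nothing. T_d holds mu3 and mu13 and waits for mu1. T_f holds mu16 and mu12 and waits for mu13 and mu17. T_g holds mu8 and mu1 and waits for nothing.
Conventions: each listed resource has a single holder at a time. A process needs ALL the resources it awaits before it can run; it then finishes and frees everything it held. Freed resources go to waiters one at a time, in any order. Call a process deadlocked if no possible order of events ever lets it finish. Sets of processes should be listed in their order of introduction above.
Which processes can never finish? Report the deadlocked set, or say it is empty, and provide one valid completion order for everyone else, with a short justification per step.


The deadlocked set is T_c and T_f.
Key observation: the knot is the closed ring of waits T_c -> T_f -> T_c; no other process is dragged down with it.
One completion order for the rest: T_h, T_g, T_d.
Step-by-step check:
  run T_h (it waits on nothing); releases mu18 and mu6
  run T_g (it waits on nothing); releases mu8 and mu1
  T_d: everything it awaited (mu1) is free; runs, freeing mu3 and mu13


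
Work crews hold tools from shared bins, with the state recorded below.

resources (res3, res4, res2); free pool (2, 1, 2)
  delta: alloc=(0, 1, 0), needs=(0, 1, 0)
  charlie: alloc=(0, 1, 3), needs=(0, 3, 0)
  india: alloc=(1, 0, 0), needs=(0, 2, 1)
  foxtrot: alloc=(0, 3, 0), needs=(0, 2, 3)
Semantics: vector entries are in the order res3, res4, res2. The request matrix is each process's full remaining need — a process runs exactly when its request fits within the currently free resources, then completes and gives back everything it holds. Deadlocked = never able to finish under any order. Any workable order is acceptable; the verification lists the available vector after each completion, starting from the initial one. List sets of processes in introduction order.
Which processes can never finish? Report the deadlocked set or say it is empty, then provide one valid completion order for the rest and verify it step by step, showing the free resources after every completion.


The deadlocked set is charlie and foxtrot.
Key observation: after delta, india the pool peaks at (3, 2, 2), and each blocked process is short somewhere: charlie on res4; foxtrot on res2.
One completion order for the rest: delta, india. Walking it through:
  pool = (2, 1, 2)
  delta needs (0, 1, 0) <= (2, 1, 2) -> finishes; pool += (0, 1, 0) = (2, 2, 2)
  india needs (0, 2, 1) <= (2, 2, 2) -> finishes; pool += (1, 0, 0) = (3, 2, 2)
The stuck group stays short no matter what:
  charlie still needs (0, 3, 0) but only (3, 2, 2) is free — short on res4
  foxtrot still needs (0, 2, 3) but only (3, 2, 2) is free — short on res2


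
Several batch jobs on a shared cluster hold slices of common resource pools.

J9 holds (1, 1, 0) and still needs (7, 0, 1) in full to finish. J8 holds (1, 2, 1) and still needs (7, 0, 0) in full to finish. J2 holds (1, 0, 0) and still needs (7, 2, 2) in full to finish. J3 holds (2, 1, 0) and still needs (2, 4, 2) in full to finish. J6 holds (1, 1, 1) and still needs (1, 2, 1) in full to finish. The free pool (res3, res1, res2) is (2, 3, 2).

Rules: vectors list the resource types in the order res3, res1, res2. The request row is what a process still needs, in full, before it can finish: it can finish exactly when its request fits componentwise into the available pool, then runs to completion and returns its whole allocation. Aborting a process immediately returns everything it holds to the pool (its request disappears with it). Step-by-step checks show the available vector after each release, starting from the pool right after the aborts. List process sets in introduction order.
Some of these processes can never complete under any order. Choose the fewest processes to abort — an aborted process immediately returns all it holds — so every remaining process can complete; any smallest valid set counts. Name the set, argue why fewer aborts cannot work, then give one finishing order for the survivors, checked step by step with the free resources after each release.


The answer: abort J8 and J2.
Key observation: J9 was stuck for good until J8 and J2 gave back (2, 2, 1); in the order shown it finishes at step 3.
No one abort is enough; case by case: J9 alone leaves J8 blocked (short on res3); J8 alone leaves J9 blocked (short on res3); J2 alone leaves J9 blocked (short on res3); J3 alone leaves J9 blocked (short on res3); J6 alone leaves J9 blocked (short on res3).
One survivor order: J6, J3, J9. Walking it through (post-abort pool first):
  pool = (4, 5, 3)
  J6: need (1, 2, 1) fits (4, 5, 3); releases (1, 1, 1), pool now (5, 6, 4)
  J3: need (2, 4, 2) fits (5, 6, 4); releases (2, 1, 0), pool now (7, 7, 4)
  J9: need (7, 0, 1) fits (7, 7, 4); releases (1, 1, 0), pool now (8, 8, 4)


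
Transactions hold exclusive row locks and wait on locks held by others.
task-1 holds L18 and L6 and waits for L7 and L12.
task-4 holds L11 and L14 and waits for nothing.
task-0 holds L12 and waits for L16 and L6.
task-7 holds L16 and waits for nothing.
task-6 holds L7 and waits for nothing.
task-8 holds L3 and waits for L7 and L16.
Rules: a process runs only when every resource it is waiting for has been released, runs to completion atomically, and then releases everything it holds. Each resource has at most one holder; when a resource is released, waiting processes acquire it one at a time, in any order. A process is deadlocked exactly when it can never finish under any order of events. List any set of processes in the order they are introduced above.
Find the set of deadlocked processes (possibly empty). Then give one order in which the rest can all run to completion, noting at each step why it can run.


Deadlocked set: task-1 and task-0.
Key observation: along task-1 -> task-0 -> task-1, each member waits on what the next one holds — a deadlock; no other process is dragged down with it.
One completion order for the rest: task-6, task-7, task-8, task-4.
Step-by-step check:
  task-6 waits on nothing -> runs at once and releases L7
  task-7 waits on nothing -> runs at once and releases L16
  task-8: everything it awaited (L7 and L16) is free; runs, freeing L3
  task-4 waits on nothing -> runs at once and releases L11 and L14


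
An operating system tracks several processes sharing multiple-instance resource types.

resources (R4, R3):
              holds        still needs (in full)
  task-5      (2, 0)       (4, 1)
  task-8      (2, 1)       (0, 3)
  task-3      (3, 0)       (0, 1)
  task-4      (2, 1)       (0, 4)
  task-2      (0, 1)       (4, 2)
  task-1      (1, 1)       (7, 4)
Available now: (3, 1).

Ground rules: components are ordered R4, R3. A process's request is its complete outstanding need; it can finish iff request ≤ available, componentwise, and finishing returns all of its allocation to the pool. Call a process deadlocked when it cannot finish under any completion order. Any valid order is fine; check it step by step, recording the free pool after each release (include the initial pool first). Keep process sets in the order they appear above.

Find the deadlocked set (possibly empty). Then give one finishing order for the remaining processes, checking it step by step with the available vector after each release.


Deadlocked set: task-8, task-4, task-2 and task-1.
Key observation: after task-3, task-5 complete, (8, 1) is the best the pool ever gets, yet each leftover process wants more R3.
A valid finishing order for the others: task-3, task-5. Verifying each step:
  pool = (3, 1)
  task-3: need (0, 1) fits (3, 1); releases (3, 0), pool now (6, 1)
  task-5: need (4, 1) fits (6, 1); releases (2, 0), pool now (8, 1)
The stuck group stays short no matter what:
  blocked: task-8 wants (0, 3), pool (8, 1) — not enough R3
  blocked: task-4 wants (0, 4), pool (8, 1) — not enough R3
  blocked: task-2 wants (4, 2), pool (8, 1) — not enough R3
  blocked: task-1 wants (7, 4), pool (8, 1) — not enough R3


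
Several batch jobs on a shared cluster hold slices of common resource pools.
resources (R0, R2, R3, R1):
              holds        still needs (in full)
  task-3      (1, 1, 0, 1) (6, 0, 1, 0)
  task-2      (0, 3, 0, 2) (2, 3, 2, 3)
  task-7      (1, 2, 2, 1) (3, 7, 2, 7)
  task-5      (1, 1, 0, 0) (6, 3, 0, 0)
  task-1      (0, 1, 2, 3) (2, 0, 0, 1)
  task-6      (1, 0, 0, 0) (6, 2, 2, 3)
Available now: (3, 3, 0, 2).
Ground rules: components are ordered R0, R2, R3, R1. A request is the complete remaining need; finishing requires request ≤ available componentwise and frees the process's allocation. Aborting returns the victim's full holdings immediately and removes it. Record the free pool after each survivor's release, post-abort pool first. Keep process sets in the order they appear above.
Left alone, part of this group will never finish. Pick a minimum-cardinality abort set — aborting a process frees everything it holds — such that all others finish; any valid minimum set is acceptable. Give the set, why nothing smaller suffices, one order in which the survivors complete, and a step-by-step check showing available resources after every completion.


Minimum abort set: task-5 and task-6.
Key observation: the deadlocked task-3 becomes finishable only because task-5 and task-6 released (2, 1, 0, 0); it completes at step 4 below.
Minimality, checking each single-abort alternative: task-3 alone leaves task-5 blocked (short on R0); task-2 alone leaves task-3 blocked (short on R0); task-7 alone leaves task-3 blocked (short on R0); task-5 alone leaves task-3 blocked (short on R0); task-1 alone leaves task-3 blocked (short on R0); task-6 alone leaves task-3 blocked (short on R0).
The survivors complete as task-1, task-2, task-7, task-3. Step-by-step check (starting from the post-abort pool):
  pool = (5, 4, 0, 2)
  task-1 needs (2, 0, 0, 1) <= (5, 4, 0, 2) -> finishes; pool += (0, 1, 2, 3) = (5, 5, 2, 5)
  task-2 needs (2, 3, 2, 3) <= (5, 5, 2, 5) -> finishes; pool += (0, 3, 0, 2) = (5, 8, 2, 7)
  task-7 needs (3, 7, 2, 7) <= (5, 8, 2, 7) -> finishes; pool += (1, 2, 2, 1) = (6, 10, 4, 8)
  task-3 needs (6, 0, 1, 0) <= (6, 10, 4, 8) -> finishes; pool += (1, 1, 0, 1) = (7, 11, 4, 9)


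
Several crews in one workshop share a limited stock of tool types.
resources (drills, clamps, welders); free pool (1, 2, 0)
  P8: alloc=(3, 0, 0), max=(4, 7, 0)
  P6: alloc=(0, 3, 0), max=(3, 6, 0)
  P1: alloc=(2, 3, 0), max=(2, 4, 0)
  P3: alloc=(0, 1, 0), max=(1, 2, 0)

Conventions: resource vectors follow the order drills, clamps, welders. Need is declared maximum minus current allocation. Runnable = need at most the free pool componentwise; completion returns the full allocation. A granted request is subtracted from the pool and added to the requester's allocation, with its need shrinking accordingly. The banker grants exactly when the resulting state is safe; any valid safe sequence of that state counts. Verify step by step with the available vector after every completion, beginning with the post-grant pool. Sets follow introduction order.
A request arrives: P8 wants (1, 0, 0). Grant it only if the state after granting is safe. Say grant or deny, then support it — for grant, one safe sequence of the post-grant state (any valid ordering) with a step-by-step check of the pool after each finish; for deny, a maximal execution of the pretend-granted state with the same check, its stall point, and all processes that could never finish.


DENY. Granting would leave the state unsafe.
Key observation: after P1, P3 the pool peaks at (2, 6, 0), and each blocked process is short somewhere: P8 on clamps; P6 on drills.
After a pretend grant, a maximal execution: P1, P3 — then nothing else fits. Check, step by step:
  pool = (0, 2, 0)
  run P1 (needs (0, 1, 0), free (0, 2, 0)); after release of (2, 3, 0) the pool is (2, 5, 0)
  run P3 (needs (1, 1, 0), free (2, 5, 0)); after release of (0, 1, 0) the pool is (2, 6, 0)
  P8 still needs (0, 7, 0) but only (2, 6, 0) is free — short on clamps
  P6 still needs (3, 3, 0) but only (2, 6, 0) is free — short on drills
Had the request been granted, P8 and P6 could never finish.


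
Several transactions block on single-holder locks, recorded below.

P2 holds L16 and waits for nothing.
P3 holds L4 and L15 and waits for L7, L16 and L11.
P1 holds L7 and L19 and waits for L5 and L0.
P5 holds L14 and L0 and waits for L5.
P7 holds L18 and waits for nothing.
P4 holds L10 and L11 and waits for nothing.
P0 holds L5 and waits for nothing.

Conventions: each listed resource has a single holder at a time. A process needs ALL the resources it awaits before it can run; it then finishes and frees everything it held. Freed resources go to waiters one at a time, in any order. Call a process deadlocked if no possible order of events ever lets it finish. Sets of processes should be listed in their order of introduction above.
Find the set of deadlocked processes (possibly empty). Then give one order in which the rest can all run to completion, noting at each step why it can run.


No process is deadlocked.
Key observation: the wait relation is loop-free; peeling off processes with no waits unwinds the whole state.
One completion order for the rest: P0, P2, P4, P7, P5, P1, P3.
Step-by-step check:
  P0 waits on nothing -> runs at once and releases L5
  P2 waits on nothing -> runs at once and releases L16
  P4 waits on nothing -> runs at once and releases L10 and L11
  P7 waits on nothing -> runs at once and releases L18
  run P5 (all its waits — L5 — are resolved); releases L14 and L0
  run P1 (all its waits — L5 and L0 — are resolved); releases L7 and L19
  run P3 (all its waits — L7, L16 and L11 — are resolved); releases L4 and L15


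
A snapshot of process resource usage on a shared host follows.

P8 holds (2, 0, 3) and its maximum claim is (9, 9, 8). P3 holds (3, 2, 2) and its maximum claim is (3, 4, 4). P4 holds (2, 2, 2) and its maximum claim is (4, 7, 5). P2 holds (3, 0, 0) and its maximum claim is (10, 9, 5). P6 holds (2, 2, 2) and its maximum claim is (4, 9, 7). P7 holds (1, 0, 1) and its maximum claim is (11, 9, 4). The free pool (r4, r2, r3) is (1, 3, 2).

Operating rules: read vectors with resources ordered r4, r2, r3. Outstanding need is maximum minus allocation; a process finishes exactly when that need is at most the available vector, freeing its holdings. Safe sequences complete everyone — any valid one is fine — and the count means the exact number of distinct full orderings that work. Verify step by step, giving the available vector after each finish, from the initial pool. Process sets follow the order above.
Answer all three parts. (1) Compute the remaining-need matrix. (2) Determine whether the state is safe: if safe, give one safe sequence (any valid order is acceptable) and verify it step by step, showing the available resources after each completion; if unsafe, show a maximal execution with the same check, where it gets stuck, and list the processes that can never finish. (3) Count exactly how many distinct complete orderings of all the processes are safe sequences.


(1) Need matrix, components ordered r4, r2, r3:
  P8: (7, 9, 5)
  P3: (0, 2, 2)
  P4: (2, 5, 3)
  P2: (7, 9, 5)
  P6: (2, 7, 5)
  P7: (10, 9, 3)
(2) SAFE. One safe sequence: P3, P4, P6, P2, P8, P7.
Key observation: P3 is the earliest step where a requested resource binds exactly: need (0, 2, 2), pool (1, 3, 2) at its turn.
Verifying each step:
  pool = (1, 3, 2)
  run P3 (needs (0, 2, 2), free (1, 3, 2)); after release of (3, 2, 2) the pool is (4, 5, 4)
  run P4 (needs (2, 5, 3), free (4, 5, 4)); after release of (2, 2, 2) the pool is (6, 7, 6)
  run P6 (needs (2, 7, 5), free (6, 7, 6)); after release of (2, 2, 2) the pool is (8, 9, 8)
  run P2 (needs (7, 9, 5), free (8, 9, 8)); after release of (3, 0, 0) the pool is (11, 9, 8)
  run P8 (needs (7, 9, 5), free (11, 9, 8)); after release of (2, 0, 3) the pool is (13, 9, 11)
  run P7 (needs (10, 9, 3), free (13, 9, 11)); after release of (1, 0, 1) the pool is (14, 9, 12)
(3) The exact count: 4 of the possible complete orderings are safe sequences.


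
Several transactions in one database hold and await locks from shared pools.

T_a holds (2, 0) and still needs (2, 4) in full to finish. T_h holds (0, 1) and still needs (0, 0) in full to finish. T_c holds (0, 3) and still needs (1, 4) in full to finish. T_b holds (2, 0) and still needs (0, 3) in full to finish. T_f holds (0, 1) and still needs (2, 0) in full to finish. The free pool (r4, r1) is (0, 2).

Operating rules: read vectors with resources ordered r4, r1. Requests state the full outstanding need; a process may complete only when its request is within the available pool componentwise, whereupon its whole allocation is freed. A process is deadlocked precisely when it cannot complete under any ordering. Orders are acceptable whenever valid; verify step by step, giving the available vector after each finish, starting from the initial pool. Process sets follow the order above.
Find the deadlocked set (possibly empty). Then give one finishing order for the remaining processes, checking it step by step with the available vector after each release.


The deadlocked set is empty.
Key observation: the pool covers T_h at once, and every later process fits after earlier releases.
One completion order for the rest: T_h, T_b, T_f, T_c, T_a. Verifying each step:
  pool = (0, 2)
  run T_h (needs (0, 0), free (0, 2)); after release of (0, 1) the pool is (0, 3)
  run T_b (needs (0, 3), free (0, 3)); after release of (2, 0) the pool is (2, 3)
  run T_f (needs (2, 0), free (2, 3)); after release of (0, 1) the pool is (2, 4)
  run T_c (needs (1, 4), free (2, 4)); after release of (0, 3) the pool is (2, 7)
  run T_a (needs (2, 4), free (2, 7)); after release of (2, 0) the pool is (4, 7)


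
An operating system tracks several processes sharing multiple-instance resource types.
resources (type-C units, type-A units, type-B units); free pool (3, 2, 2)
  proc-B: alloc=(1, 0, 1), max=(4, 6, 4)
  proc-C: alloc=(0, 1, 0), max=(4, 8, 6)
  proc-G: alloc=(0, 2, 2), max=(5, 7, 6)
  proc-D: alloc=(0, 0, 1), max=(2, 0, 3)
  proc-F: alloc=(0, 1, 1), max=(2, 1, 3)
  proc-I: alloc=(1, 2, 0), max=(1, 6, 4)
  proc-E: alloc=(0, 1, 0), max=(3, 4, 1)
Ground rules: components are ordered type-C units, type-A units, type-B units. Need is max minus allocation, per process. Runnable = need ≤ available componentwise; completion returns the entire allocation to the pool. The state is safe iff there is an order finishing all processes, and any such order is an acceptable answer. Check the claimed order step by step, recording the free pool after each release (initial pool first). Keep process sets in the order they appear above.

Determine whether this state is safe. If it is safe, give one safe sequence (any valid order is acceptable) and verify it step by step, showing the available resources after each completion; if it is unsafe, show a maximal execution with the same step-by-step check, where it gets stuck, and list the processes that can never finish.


SAFE. One safe sequence: proc-F, proc-E, proc-D, proc-I, proc-B, proc-G, proc-C.
Key observation: proc-F is the earliest step where a requested resource binds exactly: need (2, 0, 2), pool (3, 2, 2) at its turn.
Check, step by step:
  pool = (3, 2, 2)
  proc-F: need (2, 0, 2) fits (3, 2, 2); releases (0, 1, 1), pool now (3, 3, 3)
  proc-E: need (3, 3, 1) fits (3, 3, 3); releases (0, 1, 0), pool now (3, 4, 3)
  proc-D: need (2, 0, 2) fits (3, 4, 3); releases (0, 0, 1), pool now (3, 4, 4)
  proc-I: need (0, 4, 4) fits (3, 4, 4); releases (1, 2, 0), pool now (4, 6, 4)
  proc-B: need (3, 6, 3) fits (4, 6, 4); releases (1, 0, 1), pool now (5, 6, 5)
  proc-G: need (5, 5, 4) fits (5, 6, 5); releases (0, 2, 2), pool now (5, 8, 7)
  proc-C: need (4, 7, 6) fits (5, 8, 7); releases (0, 1, 0), pool now (5, 9, 7)


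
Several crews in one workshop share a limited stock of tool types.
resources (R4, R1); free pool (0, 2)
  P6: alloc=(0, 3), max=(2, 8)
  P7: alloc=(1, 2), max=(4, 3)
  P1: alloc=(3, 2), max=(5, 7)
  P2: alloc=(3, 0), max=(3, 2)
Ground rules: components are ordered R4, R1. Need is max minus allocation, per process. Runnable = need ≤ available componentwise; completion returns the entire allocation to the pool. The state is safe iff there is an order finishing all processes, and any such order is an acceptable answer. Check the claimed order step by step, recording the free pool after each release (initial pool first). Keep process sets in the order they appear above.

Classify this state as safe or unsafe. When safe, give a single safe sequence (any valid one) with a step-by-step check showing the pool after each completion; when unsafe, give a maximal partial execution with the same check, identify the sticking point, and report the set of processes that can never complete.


UNSAFE.
Key observation: after P2, P7 complete, (4, 4) is the best the pool ever gets, yet each leftover process wants more R1.
A maximal execution: P2, P7 — then nothing else fits. Step-by-step check:
  pool = (0, 2)
  P2: need (0, 2) fits (0, 2); releases (3, 0), pool now (3, 2)
  P7: need (3, 1) fits (3, 2); releases (1, 2), pool now (4, 4)
  P6 cannot run: need (2, 5) vs free (4, 4) (insufficient R1)
  P1 cannot run: need (2, 5) vs free (4, 4) (insufficient R1)
Processes that can never finish: P6 and P1.


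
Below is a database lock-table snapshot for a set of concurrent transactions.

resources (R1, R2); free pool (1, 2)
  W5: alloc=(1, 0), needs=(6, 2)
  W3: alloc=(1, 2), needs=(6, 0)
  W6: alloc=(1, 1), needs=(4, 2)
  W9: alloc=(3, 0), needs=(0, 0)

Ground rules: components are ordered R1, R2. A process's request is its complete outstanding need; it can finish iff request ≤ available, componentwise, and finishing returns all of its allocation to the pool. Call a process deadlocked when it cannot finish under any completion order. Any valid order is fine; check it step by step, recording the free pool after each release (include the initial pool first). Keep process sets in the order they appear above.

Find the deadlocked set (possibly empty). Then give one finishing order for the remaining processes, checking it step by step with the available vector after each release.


The deadlocked set is W5 and W3.
Key observation: the pool after W9, W6 is (5, 3); every surviving request exceeds it in R1, so progress ends there.
One completion order for the rest: W9, W6. Check, step by step:
  pool = (1, 2)
  W9 needs (0, 0) <= (1, 2) -> finishes; pool += (3, 0) = (4, 2)
  W6 needs (4, 2) <= (4, 2) -> finishes; pool += (1, 1) = (5, 3)
The blocked processes can never fit:
  W5 cannot run: need (6, 2) vs free (5, 3) (insufficient R1)
  W3 cannot run: need (6, 0) vs free (5, 3) (insufficient R1)


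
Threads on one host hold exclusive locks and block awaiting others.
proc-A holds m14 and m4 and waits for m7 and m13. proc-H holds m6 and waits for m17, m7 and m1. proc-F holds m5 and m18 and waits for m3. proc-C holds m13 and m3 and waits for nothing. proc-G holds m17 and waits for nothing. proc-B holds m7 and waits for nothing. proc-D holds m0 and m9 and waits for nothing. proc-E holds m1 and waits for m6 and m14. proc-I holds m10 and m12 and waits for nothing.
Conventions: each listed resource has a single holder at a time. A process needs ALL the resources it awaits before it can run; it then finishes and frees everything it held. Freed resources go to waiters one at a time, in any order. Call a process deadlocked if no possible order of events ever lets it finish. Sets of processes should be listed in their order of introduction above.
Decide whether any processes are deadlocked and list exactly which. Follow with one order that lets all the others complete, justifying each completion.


Deadlocked set: proc-H and proc-E.
Key observation: proc-H -> proc-E -> proc-H is a circular wait — nothing in it can go first; no other process is dragged down with it.
The rest can finish in the order proc-G, proc-C, proc-F, proc-B, proc-A, proc-I, proc-D.
Verifying each step:
  proc-G waits on nothing -> runs at once and releases m17
  proc-C waits on nothing -> runs at once and releases m13 and m3
  proc-F: everything it awaited (m3) is free; runs, freeing m5 and m18
  proc-B waits on nothing -> runs at once and releases m7
  proc-A: everything it awaited (m7 and m13) is free; runs, freeing m14 and m4
  proc-I waits on nothing -> runs at once and releases m10 and m12
  proc-D waits on nothing -> runs at once and releases m0 and m9


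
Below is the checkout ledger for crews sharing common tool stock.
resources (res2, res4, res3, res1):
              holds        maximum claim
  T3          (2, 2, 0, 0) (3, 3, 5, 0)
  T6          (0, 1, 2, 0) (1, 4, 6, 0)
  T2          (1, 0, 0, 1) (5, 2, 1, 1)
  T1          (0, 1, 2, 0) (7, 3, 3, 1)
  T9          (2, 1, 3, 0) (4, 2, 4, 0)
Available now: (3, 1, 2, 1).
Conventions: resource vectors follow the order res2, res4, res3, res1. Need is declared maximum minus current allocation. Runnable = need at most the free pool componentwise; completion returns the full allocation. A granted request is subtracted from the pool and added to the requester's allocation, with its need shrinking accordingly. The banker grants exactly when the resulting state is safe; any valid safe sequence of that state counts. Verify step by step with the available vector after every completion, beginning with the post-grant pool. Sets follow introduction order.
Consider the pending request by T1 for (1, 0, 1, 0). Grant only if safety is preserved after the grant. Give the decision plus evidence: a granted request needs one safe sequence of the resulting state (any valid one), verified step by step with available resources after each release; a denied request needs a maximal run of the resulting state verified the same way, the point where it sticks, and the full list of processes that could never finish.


DENY — the pretend-granted state is unsafe.
Key observation: after T9, T2 the pool peaks at (5, 2, 4, 2), and each blocked process is short somewhere: T3 on res3; T6 on res4; T1 on res2.
On the post-grant state, T9, T2 is a maximal run — nothing extends it. Step-by-step check:
  pool = (2, 1, 1, 1)
  T9 needs (2, 1, 1, 0) <= (2, 1, 1, 1) -> finishes; pool += (2, 1, 3, 0) = (4, 2, 4, 1)
  T2 needs (4, 2, 1, 0) <= (4, 2, 4, 1) -> finishes; pool += (1, 0, 0, 1) = (5, 2, 4, 2)
  blocked: T3 wants (1, 1, 5, 0), pool (5, 2, 4, 2) — not enough res3
  blocked: T6 wants (1, 3, 4, 0), pool (5, 2, 4, 2) — not enough res4
  blocked: T1 wants (6, 2, 0, 1), pool (5, 2, 4, 2) — not enough res2
Post-grant, the permanently blocked set is T3, T6 and T1.
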